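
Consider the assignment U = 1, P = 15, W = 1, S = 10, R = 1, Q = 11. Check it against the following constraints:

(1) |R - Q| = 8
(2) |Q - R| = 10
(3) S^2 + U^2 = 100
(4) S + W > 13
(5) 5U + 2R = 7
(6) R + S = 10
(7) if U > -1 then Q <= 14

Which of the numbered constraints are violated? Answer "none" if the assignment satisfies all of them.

(1) |1 - 11| = 10, not 8 — fails.
(2) |11 - 1| = 10 — holds.
(3) S^2 + U^2 = 10^2 + 1^2 = 100 + 1 = 101, not 100 — fails.
(4) S + W = 10 + 1 = 11; 11 ≤ 13, bound 13 not met — fails.
(5) 5U + 2R = 5(1) + 2(1) = 7 — holds.
(6) R + S = 1 + 10 = 11, not 10 — fails.
(7) U = 1 > -1, so we need Q ≤ 14; Q = 11 ≤ 14 — holds.

Constraints 1, 3, 4, and 6 are violated.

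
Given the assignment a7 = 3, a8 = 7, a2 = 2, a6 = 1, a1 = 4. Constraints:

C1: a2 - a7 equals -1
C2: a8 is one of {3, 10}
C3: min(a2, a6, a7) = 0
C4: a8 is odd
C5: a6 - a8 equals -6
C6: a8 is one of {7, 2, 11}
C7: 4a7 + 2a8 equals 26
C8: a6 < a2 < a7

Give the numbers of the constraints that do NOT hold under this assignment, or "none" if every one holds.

No — constraints 2 and 3 are not satisfied.

C1: a2 - a7 = 2 - 3 = -1  true
C2: a8 = 7 is not in {3, 10}  false
C3: min(2, 1, 3) = 1, not 0  false
C4: a8 = 7 is odd  true
C5: a6 - a8 = 1 - 7 = -6  true
C6: a8 = 7 is in {7, 2, 11}  true
C7: 4a7 + 2a8 = 4(3) + 2(7) = 26  true
C8: values 1 < 2 < 3  true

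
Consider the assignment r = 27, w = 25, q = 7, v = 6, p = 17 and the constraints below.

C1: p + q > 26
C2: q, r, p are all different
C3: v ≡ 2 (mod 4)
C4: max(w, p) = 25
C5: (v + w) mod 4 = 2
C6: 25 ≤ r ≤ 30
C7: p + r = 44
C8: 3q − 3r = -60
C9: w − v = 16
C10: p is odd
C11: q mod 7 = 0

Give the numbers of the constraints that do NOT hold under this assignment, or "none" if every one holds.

Constraints 1, 5, and 9 do not hold.

C1: p + q = 17 + 7 = 24; 24 ≤ 26, bound 26 not met  fails
C2: values 7, 27, 17 are pairwise distinct  holds
C3: 6 mod 4 = 2  holds
C4: max(25, 17) = 25  holds
C5: v + w = 31; 31 mod 4 = 3, not 2  fails
C6: r = 27 lies in [25, 30]  holds
C7: p + r = 17 + 27 = 44  holds
C8: 3q − 3r = 3(7) − 3(27) = -60  holds
C9: w − v = 25 − 6 = 19, not 16  fails
C10: p = 17 is odd  holds
C11: 7 mod 7 = 0  holds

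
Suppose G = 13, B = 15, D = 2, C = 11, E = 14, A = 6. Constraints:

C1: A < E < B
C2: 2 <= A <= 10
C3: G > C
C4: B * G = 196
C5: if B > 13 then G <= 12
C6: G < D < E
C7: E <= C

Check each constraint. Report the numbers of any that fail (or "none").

Violated: 4, 5, 6, and 7.

C1: values 6 < 14 < 15  ✓
C2: A = 6 lies in [2, 10]  ✓
C3: G = 13, C = 11; 13 > 11  ✓
C4: B * G = 15 * 13 = 195, not 196  ✗
C5: B = 15 > 13, so we need G ≤ 12; but G = 13 > 12  ✗
C6: values 13, 2, 14; G = 13 is not < D = 2  ✗
C7: E = 14, C = 11; 14 > 11 (want ≤)  ✗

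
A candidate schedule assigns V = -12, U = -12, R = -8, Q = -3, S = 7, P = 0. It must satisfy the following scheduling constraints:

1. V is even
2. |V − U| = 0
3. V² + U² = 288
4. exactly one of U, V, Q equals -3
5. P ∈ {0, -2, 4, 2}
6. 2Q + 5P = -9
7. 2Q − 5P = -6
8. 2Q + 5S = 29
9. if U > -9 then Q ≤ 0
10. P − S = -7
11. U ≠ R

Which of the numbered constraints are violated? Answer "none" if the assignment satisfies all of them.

1. V = -12 is even — satisfied.
2. |-12 − (-12)| = 0 — satisfied.
3. V² + U² = (-12)² + (-12)² = 144 + 144 = 288 — satisfied.
4. U=-12, V=-12, Q=-3; 1 of them equals -3 — satisfied.
5. P = 0 is in {0, -2, 4, 2} — satisfied.
6. 2Q + 5P = 2(-3) + 5(0) = -6, not -9 — violated.
7. 2Q − 5P = 2(-3) − 5(0) = -6 — satisfied.
8. 2Q + 5S = 2(-3) + 5(7) = 29 — satisfied.
9. U = -12, not > -9; antecedent false, conditional vacuously true — satisfied.
10. P − S = 0 − 7 = -7 — satisfied.
11. U = -12, R = -8; distinct — satisfied.

Constraint 6 does not hold.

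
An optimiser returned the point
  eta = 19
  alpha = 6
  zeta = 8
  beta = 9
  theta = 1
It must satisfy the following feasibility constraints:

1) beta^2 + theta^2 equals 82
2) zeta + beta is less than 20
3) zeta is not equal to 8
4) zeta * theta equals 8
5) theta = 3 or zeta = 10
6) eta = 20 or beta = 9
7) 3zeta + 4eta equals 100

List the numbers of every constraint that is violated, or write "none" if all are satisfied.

The assignment fails constraints 3 and 5.

1) beta^2 + theta^2 = 9^2 + 1^2 = 81 + 1 = 82 — holds.
2) zeta + beta = 8 + 9 = 17; 17 < 20 — holds.
3) zeta = 8, but 8 is required to differ — fails.
4) zeta * theta = 8 * 1 = 8 — holds.
5) theta = 1 ≠ 3 and zeta = 8 ≠ 10; both disjuncts false — fails.
6) eta = 19 ≠ 20, but beta = 9 = 9 (second disjunct) — holds.
7) 3zeta + 4eta = 3(8) + 4(19) = 100 — holds.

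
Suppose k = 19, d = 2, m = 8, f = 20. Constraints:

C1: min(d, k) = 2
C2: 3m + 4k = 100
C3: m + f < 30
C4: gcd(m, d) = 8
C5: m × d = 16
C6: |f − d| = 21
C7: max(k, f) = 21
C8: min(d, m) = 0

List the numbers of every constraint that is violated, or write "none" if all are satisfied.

C1: min(2, 19) = 2  ✔
C2: 3m + 4k = 3(8) + 4(19) = 100  ✔
C3: m + f = 8 + 20 = 28; 28 < 30  ✔
C4: gcd(8, 2) = 2, not 8  ✘
C5: m × d = 8 × 2 = 16  ✔
C6: |20 − 2| = 18, not 21  ✘
C7: max(19, 20) = 20, not 21  ✘
C8: min(2, 8) = 2, not 0  ✘

Constraints 4, 6, 7, 8 do not hold.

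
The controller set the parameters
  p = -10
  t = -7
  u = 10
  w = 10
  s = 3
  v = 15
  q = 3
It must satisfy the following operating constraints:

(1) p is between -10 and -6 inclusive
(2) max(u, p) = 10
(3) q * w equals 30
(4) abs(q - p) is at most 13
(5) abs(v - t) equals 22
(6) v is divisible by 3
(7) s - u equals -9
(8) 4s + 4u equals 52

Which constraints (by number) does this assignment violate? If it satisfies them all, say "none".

Violated: 7.

(1) p = -10 lies in [-10, -6] — satisfied.
(2) max(10, -10) = 10 — satisfied.
(3) q * w = 3 * 10 = 30 — satisfied.
(4) abs(3 - (-10)) = 13; 13 ≤ 13 — satisfied.
(5) abs(15 - (-7)) = 22 — satisfied.
(6) 15 / 3 = 5, so 3 divides 15 — satisfied.
(7) s - u = 3 - 10 = -7, not -9 — violated.
(8) 4s + 4u = 4(3) + 4(10) = 52 — satisfied.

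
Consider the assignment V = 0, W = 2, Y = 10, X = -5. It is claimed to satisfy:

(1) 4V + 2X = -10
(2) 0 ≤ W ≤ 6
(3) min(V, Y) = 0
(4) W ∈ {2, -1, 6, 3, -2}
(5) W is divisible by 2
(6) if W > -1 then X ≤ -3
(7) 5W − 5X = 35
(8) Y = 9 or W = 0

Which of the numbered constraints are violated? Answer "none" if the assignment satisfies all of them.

(1) 4V + 2X = 4(0) + 2(-5) = -10 — OK.
(2) W = 2 lies in [0, 6] — OK.
(3) min(0, 10) = 0 — OK.
(4) W = 2 is in {2, -1, 6, 3, -2} — OK.
(5) 2 / 2 = 1, so 2 divides 2 — OK.
(6) W = 2 > -1, so we need X ≤ -3; X = -5 ≤ -3 — OK.
(7) 5W − 5X = 5(2) − 5(-5) = 35 — OK.
(8) Y = 10 ≠ 9 and W = 2 ≠ 0; both disjuncts false — violated.

Constraint 8 does not hold.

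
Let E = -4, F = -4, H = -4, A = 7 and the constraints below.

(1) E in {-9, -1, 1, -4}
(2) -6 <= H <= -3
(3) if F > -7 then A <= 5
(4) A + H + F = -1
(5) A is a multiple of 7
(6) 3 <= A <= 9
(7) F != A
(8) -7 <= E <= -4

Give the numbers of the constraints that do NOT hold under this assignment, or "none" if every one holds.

Violated: 3.

(1) E = -4 is in {-9, -1, 1, -4}  ✓
(2) H = -4 lies in [-6, -3]  ✓
(3) F = -4 > -7, so we need A ≤ 5; but A = 7 > 5  ✗
(4) A + H + F = 7 + (-4) + (-4) = -1  ✓
(5) 7 / 7 = 1, so 7 divides 7  ✓
(6) A = 7 lies in [3, 9]  ✓
(7) F = -4, A = 7; distinct  ✓
(8) E = -4 lies in [-7, -4]  ✓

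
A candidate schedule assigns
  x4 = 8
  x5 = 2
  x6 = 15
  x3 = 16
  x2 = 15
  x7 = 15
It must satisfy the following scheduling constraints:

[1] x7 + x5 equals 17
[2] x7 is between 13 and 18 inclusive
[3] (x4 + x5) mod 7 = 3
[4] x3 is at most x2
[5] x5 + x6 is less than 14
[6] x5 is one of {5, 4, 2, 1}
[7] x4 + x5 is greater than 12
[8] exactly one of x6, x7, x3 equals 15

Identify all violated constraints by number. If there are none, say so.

Constraints 4, 5, 7, 8 do not hold.

[1] x7 + x5 = 15 + 2 = 17 — holds.
[2] x7 = 15 lies in [13, 18] — holds.
[3] x4 + x5 = 10; 10 mod 7 = 3 — holds.
[4] x3 = 16, x2 = 15; 16 > 15 (want ≤) — does not hold.
[5] x5 + x6 = 2 + 15 = 17; 17 ≥ 14, bound 14 not met — does not hold.
[6] x5 = 2 is in {5, 4, 2, 1} — holds.
[7] x4 + x5 = 8 + 2 = 10; 10 ≤ 12, bound 12 not met — does not hold.
[8] x6=15, x7=15, x3=16; 2 of them equal 15, not exactly one — does not hold.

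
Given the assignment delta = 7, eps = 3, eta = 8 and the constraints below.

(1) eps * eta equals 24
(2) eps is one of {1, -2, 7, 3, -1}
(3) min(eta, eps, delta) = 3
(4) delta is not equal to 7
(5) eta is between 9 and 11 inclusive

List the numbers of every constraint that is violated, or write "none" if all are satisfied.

Constraints 4 and 5 are violated.

(1) eps * eta = 3 * 8 = 24  yes
(2) eps = 3 is in {1, -2, 7, 3, -1}  yes
(3) min(8, 3, 7) = 3  yes
(4) delta = 7, but 7 is required to differ  no
(5) eta = 8 is outside [9, 11]  no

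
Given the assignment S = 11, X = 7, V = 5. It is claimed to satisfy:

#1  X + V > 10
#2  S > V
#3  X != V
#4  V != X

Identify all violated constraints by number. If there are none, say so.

#1 X + V = 7 + 5 = 12; 12 > 10 — holds.
#2 S = 11, V = 5; 11 > 5 — holds.
#3 X = 7, V = 5; distinct — holds.
#4 V = 5, X = 7; distinct — holds.

The assignment satisfies every constraint.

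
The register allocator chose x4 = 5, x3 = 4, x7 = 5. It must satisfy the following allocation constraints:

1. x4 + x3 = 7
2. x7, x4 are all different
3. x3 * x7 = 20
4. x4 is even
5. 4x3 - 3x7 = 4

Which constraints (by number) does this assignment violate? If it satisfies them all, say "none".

The assignment fails constraints 1, 2, 4, 5.

1. x4 + x3 = 5 + 4 = 9, not 7 — fails.
2. x7 = x4 = 5, not all different — fails.
3. x3 * x7 = 4 * 5 = 20 — holds.
4. x4 = 5 is odd — fails.
5. 4x3 - 3x7 = 4(4) - 3(5) = 1, not 4 — fails.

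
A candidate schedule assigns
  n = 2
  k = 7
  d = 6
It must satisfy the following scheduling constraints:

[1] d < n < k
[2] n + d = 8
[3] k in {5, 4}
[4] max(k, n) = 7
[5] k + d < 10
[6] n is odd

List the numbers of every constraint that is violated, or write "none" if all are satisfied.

The assignment fails constraints 1, 3, 5, and 6.

[1] values 6, 2, 7; d = 6 is not < n = 2  no
[2] n + d = 2 + 6 = 8  yes
[3] k = 7 is not in {5, 4}  no
[4] max(7, 2) = 7  yes
[5] k + d = 7 + 6 = 13; 13 ≥ 10, bound 10 not met  no
[6] n = 2 is even  no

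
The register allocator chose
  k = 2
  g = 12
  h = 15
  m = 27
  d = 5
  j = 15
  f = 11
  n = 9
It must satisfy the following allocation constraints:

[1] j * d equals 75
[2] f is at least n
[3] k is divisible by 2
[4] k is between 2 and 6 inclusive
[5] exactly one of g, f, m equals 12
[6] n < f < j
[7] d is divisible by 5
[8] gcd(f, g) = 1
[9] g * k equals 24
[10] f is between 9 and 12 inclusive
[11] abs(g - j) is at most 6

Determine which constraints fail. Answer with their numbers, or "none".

The assignment satisfies every constraint.

[1] j * d = 15 * 5 = 75  OK
[2] f = 11, n = 9; 11 ≥ 9  OK
[3] 2 / 2 = 1, so 2 divides 2  OK
[4] k = 2 lies in [2, 6]  OK
[5] g=12, f=11, m=27; 1 of them equals 12  OK
[6] values 9 < 11 < 15  OK
[7] 5 / 5 = 1, so 5 divides 5  OK
[8] gcd(11, 12) = 1  OK
[9] g * k = 12 * 2 = 24  OK
[10] f = 11 lies in [9, 12]  OK
[11] abs(12 - 15) = 3; 3 ≤ 6  OK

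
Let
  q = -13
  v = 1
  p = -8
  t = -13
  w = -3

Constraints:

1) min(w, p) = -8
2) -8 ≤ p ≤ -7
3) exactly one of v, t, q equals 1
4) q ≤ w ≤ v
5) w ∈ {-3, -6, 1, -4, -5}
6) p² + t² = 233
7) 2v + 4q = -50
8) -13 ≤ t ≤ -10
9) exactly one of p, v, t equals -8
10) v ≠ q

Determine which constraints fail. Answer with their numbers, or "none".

No violations.

1) min(-3, -8) = -8 — holds.
2) p = -8 lies in [-8, -7] — holds.
3) v=1, t=-13, q=-13; 1 of them equals 1 — holds.
4) values -13 ≤ -3 ≤ 1 — holds.
5) w = -3 is in {-3, -6, 1, -4, -5} — holds.
6) p² + t² = (-8)² + (-13)² = 64 + 169 = 233 — holds.
7) 2v + 4q = 2(1) + 4(-13) = -50 — holds.
8) t = -13 lies in [-13, -10] — holds.
9) p=-8, v=1, t=-13; 1 of them equals -8 — holds.
10) v = 1, q = -13; distinct — holds.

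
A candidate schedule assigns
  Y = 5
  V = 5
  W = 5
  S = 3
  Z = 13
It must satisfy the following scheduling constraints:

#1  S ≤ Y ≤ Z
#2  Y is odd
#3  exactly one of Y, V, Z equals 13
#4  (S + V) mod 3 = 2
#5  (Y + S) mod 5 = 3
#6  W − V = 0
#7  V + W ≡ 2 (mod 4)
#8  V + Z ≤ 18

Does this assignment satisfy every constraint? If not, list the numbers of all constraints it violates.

The assignment satisfies every constraint.

#1 values 3 ≤ 5 ≤ 13 — OK.
#2 Y = 5 is odd — OK.
#3 Y=5, V=5, Z=13; 1 of them equals 13 — OK.
#4 S + V = 8; 8 mod 3 = 2 — OK.
#5 Y + S = 8; 8 mod 5 = 3 — OK.
#6 W − V = 5 − 5 = 0 — OK.
#7 V + W = 10; 10 mod 4 = 2 — OK.
#8 V + Z = 5 + 13 = 18; 18 ≤ 18 — OK.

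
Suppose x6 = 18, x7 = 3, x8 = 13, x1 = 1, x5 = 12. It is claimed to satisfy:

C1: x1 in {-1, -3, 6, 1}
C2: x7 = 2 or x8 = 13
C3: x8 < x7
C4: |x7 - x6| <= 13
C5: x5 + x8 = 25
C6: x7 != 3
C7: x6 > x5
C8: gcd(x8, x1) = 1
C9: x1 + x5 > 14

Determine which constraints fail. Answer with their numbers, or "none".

No — constraints 3, 4, 6, and 9 are not satisfied.

C1: x1 = 1 is in {-1, -3, 6, 1}  holds
C2: x7 = 3 ≠ 2, but x8 = 13 = 13 (second disjunct)  holds
C3: x8 = 13, x7 = 3; 13 ≥ 3 (want <)  fails
C4: |3 - 18| = 15; 15 > 13, exceeds bound 13  fails
C5: x5 + x8 = 12 + 13 = 25  holds
C6: x7 = 3, but 3 is required to differ  fails
C7: x6 = 18, x5 = 12; 18 > 12  holds
C8: gcd(13, 1) = 1  holds
C9: x1 + x5 = 1 + 12 = 13; 13 ≤ 14, bound 14 not met  fails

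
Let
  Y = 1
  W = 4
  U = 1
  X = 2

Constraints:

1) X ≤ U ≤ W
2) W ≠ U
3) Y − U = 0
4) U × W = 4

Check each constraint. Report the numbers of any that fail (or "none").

1) values 2, 1, 4; X = 2 is not ≤ U = 1  ✘
2) W = 4, U = 1; distinct  ✔
3) Y − U = 1 − 1 = 0  ✔
4) U × W = 1 × 4 = 4  ✔

Constraint 1 is violated.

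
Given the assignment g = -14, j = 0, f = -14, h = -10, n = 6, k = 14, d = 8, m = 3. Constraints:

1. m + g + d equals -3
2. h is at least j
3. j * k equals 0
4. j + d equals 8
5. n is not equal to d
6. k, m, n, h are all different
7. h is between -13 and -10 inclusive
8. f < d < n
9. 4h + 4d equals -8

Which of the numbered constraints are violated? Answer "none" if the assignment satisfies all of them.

1. m + g + d = 3 + (-14) + 8 = -3 — holds.
2. h = -10, j = 0; -10 < 0 (want ≥) — does not hold.
3. j * k = 0 * 14 = 0 — holds.
4. j + d = 0 + 8 = 8 — holds.
5. n = 6, d = 8; distinct — holds.
6. values 14, 3, 6, -10 are pairwise distinct — holds.
7. h = -10 lies in [-13, -10] — holds.
8. values -14, 8, 6; d = 8 is not < n = 6 — does not hold.
9. 4h + 4d = 4(-10) + 4(8) = -8 — holds.

Constraints 2 and 8 are violated.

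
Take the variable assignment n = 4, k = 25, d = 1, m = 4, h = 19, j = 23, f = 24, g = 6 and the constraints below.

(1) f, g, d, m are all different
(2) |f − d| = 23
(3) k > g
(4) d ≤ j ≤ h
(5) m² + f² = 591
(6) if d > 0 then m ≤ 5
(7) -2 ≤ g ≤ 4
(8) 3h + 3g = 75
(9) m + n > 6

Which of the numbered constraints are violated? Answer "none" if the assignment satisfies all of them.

(1) values 24, 6, 1, 4 are pairwise distinct  true
(2) |24 − 1| = 23  true
(3) k = 25, g = 6; 25 > 6  true
(4) values 1, 23, 19; j = 23 is not ≤ h = 19  false
(5) m² + f² = 4² + 24² = 16 + 576 = 592, not 591  false
(6) d = 1 > 0, so we need m ≤ 5; m = 4 ≤ 5  true
(7) g = 6 is outside [-2, 4]  false
(8) 3h + 3g = 3(19) + 3(6) = 75  true
(9) m + n = 4 + 4 = 8; 8 > 6  true

Constraints 4, 5, and 7 do not hold.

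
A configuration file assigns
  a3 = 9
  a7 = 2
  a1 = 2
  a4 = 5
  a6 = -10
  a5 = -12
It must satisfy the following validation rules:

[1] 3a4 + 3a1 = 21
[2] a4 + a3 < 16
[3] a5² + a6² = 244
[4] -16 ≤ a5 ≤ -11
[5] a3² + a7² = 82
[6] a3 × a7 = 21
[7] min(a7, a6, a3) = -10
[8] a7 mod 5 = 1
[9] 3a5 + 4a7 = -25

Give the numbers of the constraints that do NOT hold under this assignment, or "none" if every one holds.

No — constraints 5, 6, 8, and 9 are not satisfied.

[1] 3a4 + 3a1 = 3(5) + 3(2) = 21  ✔
[2] a4 + a3 = 5 + 9 = 14; 14 < 16  ✔
[3] a5² + a6² = (-12)² + (-10)² = 144 + 100 = 244  ✔
[4] a5 = -12 lies in [-16, -11]  ✔
[5] a3² + a7² = 9² + 2² = 81 + 4 = 85, not 82  ✘
[6] a3 × a7 = 9 × 2 = 18, not 21  ✘
[7] min(2, -10, 9) = -10  ✔
[8] 2 mod 5 = 2, not 1  ✘
[9] 3a5 + 4a7 = 3(-12) + 4(2) = -28, not -25  ✘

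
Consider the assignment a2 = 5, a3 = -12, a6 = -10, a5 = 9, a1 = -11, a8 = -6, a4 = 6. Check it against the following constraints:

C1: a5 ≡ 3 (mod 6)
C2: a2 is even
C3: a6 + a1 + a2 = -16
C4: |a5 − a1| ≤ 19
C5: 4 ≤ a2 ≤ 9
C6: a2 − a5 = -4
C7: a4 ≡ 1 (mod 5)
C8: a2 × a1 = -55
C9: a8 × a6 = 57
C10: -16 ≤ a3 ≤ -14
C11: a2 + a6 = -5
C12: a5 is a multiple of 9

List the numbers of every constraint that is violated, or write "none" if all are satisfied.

Violated: 2, 4, 9, 10.

C1: 9 mod 6 = 3  yes
C2: a2 = 5 is odd  no
C3: a6 + a1 + a2 = -10 + (-11) + 5 = -16  yes
C4: |9 − (-11)| = 20; 20 > 19, exceeds bound 19  no
C5: a2 = 5 lies in [4, 9]  yes
C6: a2 − a5 = 5 − 9 = -4  yes
C7: 6 mod 5 = 1  yes
C8: a2 × a1 = 5 × (-11) = -55  yes
C9: a8 × a6 = -6 × (-10) = 60, not 57  no
C10: a3 = -12 is outside [-16, -14]  no
C11: a2 + a6 = 5 + (-10) = -5  yes
C12: 9 / 9 = 1, so 9 divides 9  yes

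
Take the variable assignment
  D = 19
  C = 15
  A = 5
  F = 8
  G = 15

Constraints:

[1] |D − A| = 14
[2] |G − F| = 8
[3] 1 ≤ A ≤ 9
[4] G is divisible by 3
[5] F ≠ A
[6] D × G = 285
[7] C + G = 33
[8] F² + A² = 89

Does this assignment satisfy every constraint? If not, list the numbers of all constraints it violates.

[1] |19 − 5| = 14 — satisfied.
[2] |15 − 8| = 7, not 8 — violated.
[3] A = 5 lies in [1, 9] — satisfied.
[4] 15 / 3 = 5, so 3 divides 15 — satisfied.
[5] F = 8, A = 5; distinct — satisfied.
[6] D × G = 19 × 15 = 285 — satisfied.
[7] C + G = 15 + 15 = 30, not 33 — violated.
[8] F² + A² = 8² + 5² = 64 + 25 = 89 — satisfied.

Constraints 2 and 7 are violated.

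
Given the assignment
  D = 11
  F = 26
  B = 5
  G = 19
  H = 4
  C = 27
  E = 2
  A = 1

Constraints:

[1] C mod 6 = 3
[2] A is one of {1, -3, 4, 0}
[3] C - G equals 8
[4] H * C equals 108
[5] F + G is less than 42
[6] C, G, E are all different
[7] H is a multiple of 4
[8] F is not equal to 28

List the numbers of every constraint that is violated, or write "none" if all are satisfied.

Violated: 5.

[1] 27 mod 6 = 3 — holds.
[2] A = 1 is in {1, -3, 4, 0} — holds.
[3] C - G = 27 - 19 = 8 — holds.
[4] H * C = 4 * 27 = 108 — holds.
[5] F + G = 26 + 19 = 45; 45 ≥ 42, bound 42 not met — does not hold.
[6] values 27, 19, 2 are pairwise distinct — holds.
[7] 4 / 4 = 1, so 4 divides 4 — holds.
[8] F = 26, and 26 ≠ 28 — holds.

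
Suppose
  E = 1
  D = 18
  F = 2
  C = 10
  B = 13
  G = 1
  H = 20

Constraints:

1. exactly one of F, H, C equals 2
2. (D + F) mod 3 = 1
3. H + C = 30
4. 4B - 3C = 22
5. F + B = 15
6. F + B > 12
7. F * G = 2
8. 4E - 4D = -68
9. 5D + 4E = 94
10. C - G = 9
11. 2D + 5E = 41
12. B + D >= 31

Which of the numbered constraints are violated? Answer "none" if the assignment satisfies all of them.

1. F=2, H=20, C=10; 1 of them equals 2 — holds.
2. D + F = 20; 20 mod 3 = 2, not 1 — fails.
3. H + C = 20 + 10 = 30 — holds.
4. 4B - 3C = 4(13) - 3(10) = 22 — holds.
5. F + B = 2 + 13 = 15 — holds.
6. F + B = 2 + 13 = 15; 15 > 12 — holds.
7. F * G = 2 * 1 = 2 — holds.
8. 4E - 4D = 4(1) - 4(18) = -68 — holds.
9. 5D + 4E = 5(18) + 4(1) = 94 — holds.
10. C - G = 10 - 1 = 9 — holds.
11. 2D + 5E = 2(18) + 5(1) = 41 — holds.
12. B + D = 13 + 18 = 31; 31 ≥ 31 — holds.

Constraint 2 is violated.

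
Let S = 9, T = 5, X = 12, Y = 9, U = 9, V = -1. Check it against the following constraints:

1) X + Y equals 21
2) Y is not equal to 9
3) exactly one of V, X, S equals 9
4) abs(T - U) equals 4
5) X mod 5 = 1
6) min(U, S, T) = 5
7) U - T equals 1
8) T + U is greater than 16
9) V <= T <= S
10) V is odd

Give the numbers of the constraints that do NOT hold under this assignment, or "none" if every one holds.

Constraints 2, 5, 7, and 8 do not hold.

1) X + Y = 12 + 9 = 21 — holds.
2) Y = 9, but 9 is required to differ — fails.
3) V=-1, X=12, S=9; 1 of them equals 9 — holds.
4) abs(5 - 9) = 4 — holds.
5) 12 mod 5 = 2, not 1 — fails.
6) min(9, 9, 5) = 5 — holds.
7) U - T = 9 - 5 = 4, not 1 — fails.
8) T + U = 5 + 9 = 14; 14 ≤ 16, bound 16 not met — fails.
9) values -1 <= 5 <= 9 — holds.
10) V = -1 is odd — holds.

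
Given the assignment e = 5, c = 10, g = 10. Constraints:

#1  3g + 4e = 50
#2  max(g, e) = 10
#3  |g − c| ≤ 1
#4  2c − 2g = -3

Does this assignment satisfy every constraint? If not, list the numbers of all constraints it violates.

#1 3g + 4e = 3(10) + 4(5) = 50  OK
#2 max(10, 5) = 10  OK
#3 |10 − 10| = 0; 0 ≤ 1  OK
#4 2c − 2g = 2(10) − 2(10) = 0, not -3  FAIL

Violated: 4.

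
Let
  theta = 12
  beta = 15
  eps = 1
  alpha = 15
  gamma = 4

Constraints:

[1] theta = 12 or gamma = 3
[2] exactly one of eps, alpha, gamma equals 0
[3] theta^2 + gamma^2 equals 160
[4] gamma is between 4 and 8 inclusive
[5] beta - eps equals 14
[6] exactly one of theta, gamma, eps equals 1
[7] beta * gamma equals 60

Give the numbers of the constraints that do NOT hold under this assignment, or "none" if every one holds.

Constraint 2 does not hold.

[1] theta = 12 = 12 (first disjunct) — holds.
[2] eps=1, alpha=15, gamma=4; 0 of them equal 0, not exactly one — fails.
[3] theta^2 + gamma^2 = 12^2 + 4^2 = 144 + 16 = 160 — holds.
[4] gamma = 4 lies in [4, 8] — holds.
[5] beta - eps = 15 - 1 = 14 — holds.
[6] theta=12, gamma=4, eps=1; 1 of them equals 1 — holds.
[7] beta * gamma = 15 * 4 = 60 — holds.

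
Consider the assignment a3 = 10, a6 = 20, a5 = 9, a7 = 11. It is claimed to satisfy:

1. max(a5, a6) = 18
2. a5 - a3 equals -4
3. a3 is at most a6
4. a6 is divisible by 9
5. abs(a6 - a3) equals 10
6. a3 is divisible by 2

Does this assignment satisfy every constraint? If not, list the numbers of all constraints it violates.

1. max(9, 20) = 20, not 18 — does not hold.
2. a5 - a3 = 9 - 10 = -1, not -4 — does not hold.
3. a3 = 10, a6 = 20; 10 ≤ 20 — holds.
4. 20 = 9*2 + 2, so 9 does not divide 20 — does not hold.
5. abs(20 - 10) = 10 — holds.
6. 10 / 2 = 5, so 2 divides 10 — holds.

No — constraints 1, 2, 4 are not satisfied.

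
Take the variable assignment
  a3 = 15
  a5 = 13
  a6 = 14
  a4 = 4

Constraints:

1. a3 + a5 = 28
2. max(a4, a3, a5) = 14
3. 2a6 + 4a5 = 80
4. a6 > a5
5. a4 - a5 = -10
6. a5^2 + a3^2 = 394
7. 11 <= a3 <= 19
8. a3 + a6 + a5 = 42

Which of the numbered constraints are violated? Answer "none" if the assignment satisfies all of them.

1. a3 + a5 = 15 + 13 = 28 — OK.
2. max(4, 15, 13) = 15, not 14 — violated.
3. 2a6 + 4a5 = 2(14) + 4(13) = 80 — OK.
4. a6 = 14, a5 = 13; 14 > 13 — OK.
5. a4 - a5 = 4 - 13 = -9, not -10 — violated.
6. a5^2 + a3^2 = 13^2 + 15^2 = 169 + 225 = 394 — OK.
7. a3 = 15 lies in [11, 19] — OK.
8. a3 + a6 + a5 = 15 + 14 + 13 = 42 — OK.

Constraints 2, 5 are violated.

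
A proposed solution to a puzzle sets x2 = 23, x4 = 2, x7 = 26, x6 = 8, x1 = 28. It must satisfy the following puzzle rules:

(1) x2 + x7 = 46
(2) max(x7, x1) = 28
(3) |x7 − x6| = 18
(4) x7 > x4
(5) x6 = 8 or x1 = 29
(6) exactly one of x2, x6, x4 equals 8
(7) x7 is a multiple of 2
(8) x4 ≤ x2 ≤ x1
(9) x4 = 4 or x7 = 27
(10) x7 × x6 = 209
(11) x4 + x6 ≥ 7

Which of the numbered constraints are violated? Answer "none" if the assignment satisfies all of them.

Constraints 1, 9, and 10 are violated.

(1) x2 + x7 = 23 + 26 = 49, not 46 — violated.
(2) max(26, 28) = 28 — OK.
(3) |26 − 8| = 18 — OK.
(4) x7 = 26, x4 = 2; 26 > 2 — OK.
(5) x6 = 8 = 8 (first disjunct) — OK.
(6) x2=23, x6=8, x4=2; 1 of them equals 8 — OK.
(7) 26 / 2 = 13, so 2 divides 26 — OK.
(8) values 2 ≤ 23 ≤ 28 — OK.
(9) x4 = 2 ≠ 4 and x7 = 26 ≠ 27; both disjuncts false — violated.
(10) x7 × x6 = 26 × 8 = 208, not 209 — violated.
(11) x4 + x6 = 2 + 8 = 10; 10 ≥ 7 — OK.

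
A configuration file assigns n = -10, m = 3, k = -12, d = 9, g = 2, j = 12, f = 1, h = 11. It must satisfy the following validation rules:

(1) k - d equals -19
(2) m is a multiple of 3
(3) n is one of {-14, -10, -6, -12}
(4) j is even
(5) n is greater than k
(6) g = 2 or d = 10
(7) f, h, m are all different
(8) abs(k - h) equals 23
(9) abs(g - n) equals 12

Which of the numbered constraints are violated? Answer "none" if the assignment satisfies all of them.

(1) k - d = -12 - 9 = -21, not -19 — violated.
(2) 3 / 3 = 1, so 3 divides 3 — satisfied.
(3) n = -10 is in {-14, -10, -6, -12} — satisfied.
(4) j = 12 is even — satisfied.
(5) n = -10, k = -12; -10 > -12 — satisfied.
(6) g = 2 = 2 (first disjunct) — satisfied.
(7) values 1, 11, 3 are pairwise distinct — satisfied.
(8) abs(-12 - 11) = 23 — satisfied.
(9) abs(2 - (-10)) = 12 — satisfied.

The assignment fails constraint 1.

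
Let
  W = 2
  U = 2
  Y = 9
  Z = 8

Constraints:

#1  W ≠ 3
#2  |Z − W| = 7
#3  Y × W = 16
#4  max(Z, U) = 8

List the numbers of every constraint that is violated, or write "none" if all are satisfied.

Constraints 2, 3 do not hold.

#1 W = 2, and 2 ≠ 3 — OK.
#2 |8 − 2| = 6, not 7 — violated.
#3 Y × W = 9 × 2 = 18, not 16 — violated.
#4 max(8, 2) = 8 — OK.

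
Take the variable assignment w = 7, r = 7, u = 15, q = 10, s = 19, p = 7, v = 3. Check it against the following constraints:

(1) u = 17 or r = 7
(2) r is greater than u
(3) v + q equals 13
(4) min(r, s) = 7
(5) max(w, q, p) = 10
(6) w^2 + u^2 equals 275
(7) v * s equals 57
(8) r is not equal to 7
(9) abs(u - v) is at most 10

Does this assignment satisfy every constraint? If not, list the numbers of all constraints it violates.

(1) u = 15 ≠ 17, but r = 7 = 7 (second disjunct)  yes
(2) r = 7, u = 15; 7 ≤ 15 (want >)  no
(3) v + q = 3 + 10 = 13  yes
(4) min(7, 19) = 7  yes
(5) max(7, 10, 7) = 10  yes
(6) w^2 + u^2 = 7^2 + 15^2 = 49 + 225 = 274, not 275  no
(7) v * s = 3 * 19 = 57  yes
(8) r = 7, but 7 is required to differ  no
(9) abs(15 - 3) = 12; 12 > 10, exceeds bound 10  no

No — constraints 2, 6, 8, and 9 are not satisfied.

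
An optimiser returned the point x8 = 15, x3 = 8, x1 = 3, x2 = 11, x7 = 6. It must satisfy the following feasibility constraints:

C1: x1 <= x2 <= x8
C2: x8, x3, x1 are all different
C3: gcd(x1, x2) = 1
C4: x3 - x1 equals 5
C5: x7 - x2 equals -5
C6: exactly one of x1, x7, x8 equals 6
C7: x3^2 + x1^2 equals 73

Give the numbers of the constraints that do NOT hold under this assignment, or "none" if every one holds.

None — every constraint holds.

C1: values 3 <= 11 <= 15 — OK.
C2: values 15, 8, 3 are pairwise distinct — OK.
C3: gcd(3, 11) = 1 — OK.
C4: x3 - x1 = 8 - 3 = 5 — OK.
C5: x7 - x2 = 6 - 11 = -5 — OK.
C6: x1=3, x7=6, x8=15; 1 of them equals 6 — OK.
C7: x3^2 + x1^2 = 8^2 + 3^2 = 64 + 9 = 73 — OK.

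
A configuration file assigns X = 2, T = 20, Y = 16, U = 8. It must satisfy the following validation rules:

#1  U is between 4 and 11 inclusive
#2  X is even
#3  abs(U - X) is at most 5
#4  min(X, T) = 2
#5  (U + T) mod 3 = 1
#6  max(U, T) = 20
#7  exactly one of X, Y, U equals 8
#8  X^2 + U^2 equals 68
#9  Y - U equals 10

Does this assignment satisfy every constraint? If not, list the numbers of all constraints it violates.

Constraints 3 and 9 do not hold.

#1 U = 8 lies in [4, 11]  ✓
#2 X = 2 is even  ✓
#3 abs(8 - 2) = 6; 6 > 5, exceeds bound 5  ✗
#4 min(2, 20) = 2  ✓
#5 U + T = 28; 28 mod 3 = 1  ✓
#6 max(8, 20) = 20  ✓
#7 X=2, Y=16, U=8; 1 of them equals 8  ✓
#8 X^2 + U^2 = 2^2 + 8^2 = 4 + 64 = 68  ✓
#9 Y - U = 16 - 8 = 8, not 10  ✗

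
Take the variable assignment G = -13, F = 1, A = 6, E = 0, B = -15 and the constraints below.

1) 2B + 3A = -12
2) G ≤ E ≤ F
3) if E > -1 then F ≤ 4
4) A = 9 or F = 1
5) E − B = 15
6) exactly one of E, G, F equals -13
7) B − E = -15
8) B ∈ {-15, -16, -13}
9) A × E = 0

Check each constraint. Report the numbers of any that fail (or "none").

1) 2B + 3A = 2(-15) + 3(6) = -12 — OK.
2) values -13 ≤ 0 ≤ 1 — OK.
3) E = 0 > -1, so we need F ≤ 4; F = 1 ≤ 4 — OK.
4) A = 6 ≠ 9, but F = 1 = 1 (second disjunct) — OK.
5) E − B = 0 − (-15) = 15 — OK.
6) E=0, G=-13, F=1; 1 of them equals -13 — OK.
7) B − E = -15 − 0 = -15 — OK.
8) B = -15 is in {-15, -16, -13} — OK.
9) A × E = 6 × 0 = 0 — OK.

Yes — all constraints hold.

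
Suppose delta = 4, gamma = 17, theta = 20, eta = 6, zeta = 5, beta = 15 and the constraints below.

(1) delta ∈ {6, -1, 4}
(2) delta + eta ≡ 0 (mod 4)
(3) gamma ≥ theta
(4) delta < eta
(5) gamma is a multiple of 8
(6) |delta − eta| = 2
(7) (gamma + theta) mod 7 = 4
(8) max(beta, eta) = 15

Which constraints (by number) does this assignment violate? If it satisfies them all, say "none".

(1) delta = 4 is in {6, -1, 4}  ✔
(2) delta + eta = 10; 10 mod 4 = 2, not 0  ✘
(3) gamma = 17, theta = 20; 17 < 20 (want ≥)  ✘
(4) delta = 4, eta = 6; 4 < 6  ✔
(5) 17 = 8×2 + 1, so 8 does not divide 17  ✘
(6) |4 − 6| = 2  ✔
(7) gamma + theta = 37; 37 mod 7 = 2, not 4  ✘
(8) max(15, 6) = 15  ✔

No — constraints 2, 3, 5, and 7 are not satisfied.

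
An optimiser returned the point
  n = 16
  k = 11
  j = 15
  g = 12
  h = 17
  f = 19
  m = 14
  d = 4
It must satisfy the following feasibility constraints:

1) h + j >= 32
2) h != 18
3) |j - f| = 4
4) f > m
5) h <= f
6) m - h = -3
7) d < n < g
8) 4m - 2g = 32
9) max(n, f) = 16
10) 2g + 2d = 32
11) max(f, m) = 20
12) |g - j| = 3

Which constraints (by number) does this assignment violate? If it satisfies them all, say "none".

1) h + j = 17 + 15 = 32; 32 ≥ 32 — satisfied.
2) h = 17, and 17 ≠ 18 — satisfied.
3) |15 - 19| = 4 — satisfied.
4) f = 19, m = 14; 19 > 14 — satisfied.
5) h = 17, f = 19; 17 ≤ 19 — satisfied.
6) m - h = 14 - 17 = -3 — satisfied.
7) values 4, 16, 12; n = 16 is not < g = 12 — violated.
8) 4m - 2g = 4(14) - 2(12) = 32 — satisfied.
9) max(16, 19) = 19, not 16 — violated.
10) 2g + 2d = 2(12) + 2(4) = 32 — satisfied.
11) max(19, 14) = 19, not 20 — violated.
12) |12 - 15| = 3 — satisfied.

The assignment fails constraints 7, 9, and 11.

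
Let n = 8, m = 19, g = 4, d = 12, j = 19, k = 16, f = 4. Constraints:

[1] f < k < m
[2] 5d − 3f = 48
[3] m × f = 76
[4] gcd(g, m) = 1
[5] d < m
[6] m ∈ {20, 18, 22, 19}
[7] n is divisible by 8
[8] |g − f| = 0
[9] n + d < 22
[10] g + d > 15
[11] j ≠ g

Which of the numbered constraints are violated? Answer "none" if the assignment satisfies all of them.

[1] values 4 < 16 < 19  ✓
[2] 5d − 3f = 5(12) − 3(4) = 48  ✓
[3] m × f = 19 × 4 = 76  ✓
[4] gcd(4, 19) = 1  ✓
[5] d = 12, m = 19; 12 < 19  ✓
[6] m = 19 is in {20, 18, 22, 19}  ✓
[7] 8 / 8 = 1, so 8 divides 8  ✓
[8] |4 − 4| = 0  ✓
[9] n + d = 8 + 12 = 20; 20 < 22  ✓
[10] g + d = 4 + 12 = 16; 16 > 15  ✓
[11] j = 19, g = 4; distinct  ✓

No violations.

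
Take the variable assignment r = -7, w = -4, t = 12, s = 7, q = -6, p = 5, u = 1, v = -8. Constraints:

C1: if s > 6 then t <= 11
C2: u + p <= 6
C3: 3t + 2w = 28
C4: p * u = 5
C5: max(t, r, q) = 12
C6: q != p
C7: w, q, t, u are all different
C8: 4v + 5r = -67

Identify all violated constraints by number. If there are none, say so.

C1: s = 7 > 6, so we need t ≤ 11; but t = 12 > 11  FAIL
C2: u + p = 1 + 5 = 6; 6 ≤ 6  OK
C3: 3t + 2w = 3(12) + 2(-4) = 28  OK
C4: p * u = 5 * 1 = 5  OK
C5: max(12, -7, -6) = 12  OK
C6: q = -6, p = 5; distinct  OK
C7: values -4, -6, 12, 1 are pairwise distinct  OK
C8: 4v + 5r = 4(-8) + 5(-7) = -67  OK

No — constraint 1 is not satisfied.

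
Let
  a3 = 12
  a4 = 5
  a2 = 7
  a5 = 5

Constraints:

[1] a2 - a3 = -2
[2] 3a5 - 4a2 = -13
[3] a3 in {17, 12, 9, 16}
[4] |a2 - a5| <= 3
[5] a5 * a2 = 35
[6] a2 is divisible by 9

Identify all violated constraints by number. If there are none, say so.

[1] a2 - a3 = 7 - 12 = -5, not -2  fails
[2] 3a5 - 4a2 = 3(5) - 4(7) = -13  holds
[3] a3 = 12 is in {17, 12, 9, 16}  holds
[4] |7 - 5| = 2; 2 ≤ 3  holds
[5] a5 * a2 = 5 * 7 = 35  holds
[6] 7 = 9*0 + 7, so 9 does not divide 7  fails

The assignment fails constraints 1, 6.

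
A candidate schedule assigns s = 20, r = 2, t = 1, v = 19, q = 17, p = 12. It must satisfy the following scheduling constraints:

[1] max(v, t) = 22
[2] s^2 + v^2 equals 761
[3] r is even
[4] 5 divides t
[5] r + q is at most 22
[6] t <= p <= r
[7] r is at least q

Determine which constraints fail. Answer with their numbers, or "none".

[1] max(19, 1) = 19, not 22  fails
[2] s^2 + v^2 = 20^2 + 19^2 = 400 + 361 = 761  holds
[3] r = 2 is even  holds
[4] 1 = 5*0 + 1, so 5 does not divide 1  fails
[5] r + q = 2 + 17 = 19; 19 ≤ 22  holds
[6] values 1, 12, 2; p = 12 is not <= r = 2  fails
[7] r = 2, q = 17; 2 < 17 (want ≥)  fails

Constraints 1, 4, 6, and 7 do not hold.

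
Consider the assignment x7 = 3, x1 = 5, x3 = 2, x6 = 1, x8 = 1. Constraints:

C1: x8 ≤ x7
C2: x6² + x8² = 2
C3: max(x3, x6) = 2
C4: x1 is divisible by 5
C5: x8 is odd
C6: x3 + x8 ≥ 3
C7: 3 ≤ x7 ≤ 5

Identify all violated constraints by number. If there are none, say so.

C1: x8 = 1, x7 = 3; 1 ≤ 3 — satisfied.
C2: x6² + x8² = 1² + 1² = 1 + 1 = 2 — satisfied.
C3: max(2, 1) = 2 — satisfied.
C4: 5 / 5 = 1, so 5 divides 5 — satisfied.
C5: x8 = 1 is odd — satisfied.
C6: x3 + x8 = 2 + 1 = 3; 3 ≥ 3 — satisfied.
C7: x7 = 3 lies in [3, 5] — satisfied.

The assignment satisfies every constraint.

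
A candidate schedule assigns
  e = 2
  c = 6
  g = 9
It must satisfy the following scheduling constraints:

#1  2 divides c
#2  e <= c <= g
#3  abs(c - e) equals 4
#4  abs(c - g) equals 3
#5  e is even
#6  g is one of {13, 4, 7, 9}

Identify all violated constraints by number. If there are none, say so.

No violations.

#1 6 / 2 = 3, so 2 divides 6  true
#2 values 2 <= 6 <= 9  true
#3 abs(6 - 2) = 4  true
#4 abs(6 - 9) = 3  true
#5 e = 2 is even  true
#6 g = 9 is in {13, 4, 7, 9}  true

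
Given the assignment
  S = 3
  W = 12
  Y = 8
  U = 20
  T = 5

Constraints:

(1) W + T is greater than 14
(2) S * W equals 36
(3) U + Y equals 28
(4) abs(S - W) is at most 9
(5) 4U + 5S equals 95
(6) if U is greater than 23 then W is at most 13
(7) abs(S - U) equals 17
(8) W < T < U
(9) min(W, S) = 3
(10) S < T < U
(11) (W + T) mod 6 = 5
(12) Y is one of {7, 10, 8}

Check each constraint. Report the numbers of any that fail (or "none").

(1) W + T = 12 + 5 = 17; 17 > 14 — satisfied.
(2) S * W = 3 * 12 = 36 — satisfied.
(3) U + Y = 20 + 8 = 28 — satisfied.
(4) abs(3 - 12) = 9; 9 ≤ 9 — satisfied.
(5) 4U + 5S = 4(20) + 5(3) = 95 — satisfied.
(6) U = 20, not > 23; antecedent false, conditional vacuously true — satisfied.
(7) abs(3 - 20) = 17 — satisfied.
(8) values 12, 5, 20; W = 12 is not < T = 5 — violated.
(9) min(12, 3) = 3 — satisfied.
(10) values 3 < 5 < 20 — satisfied.
(11) W + T = 17; 17 mod 6 = 5 — satisfied.
(12) Y = 8 is in {7, 10, 8} — satisfied.

Constraint 8 does not hold.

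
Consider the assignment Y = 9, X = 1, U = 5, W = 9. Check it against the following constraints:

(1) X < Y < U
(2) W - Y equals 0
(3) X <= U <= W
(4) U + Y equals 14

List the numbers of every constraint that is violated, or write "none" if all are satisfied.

Constraint 1 is violated.

(1) values 1, 9, 5; Y = 9 is not < U = 5  fails
(2) W - Y = 9 - 9 = 0  holds
(3) values 1 <= 5 <= 9  holds
(4) U + Y = 5 + 9 = 14  holds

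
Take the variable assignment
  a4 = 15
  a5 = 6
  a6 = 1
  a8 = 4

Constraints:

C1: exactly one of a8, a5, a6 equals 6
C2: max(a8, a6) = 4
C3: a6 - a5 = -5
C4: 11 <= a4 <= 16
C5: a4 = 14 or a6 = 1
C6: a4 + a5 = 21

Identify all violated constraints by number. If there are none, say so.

Yes — all constraints hold.

C1: a8=4, a5=6, a6=1; 1 of them equals 6  true
C2: max(4, 1) = 4  true
C3: a6 - a5 = 1 - 6 = -5  true
C4: a4 = 15 lies in [11, 16]  true
C5: a4 = 15 ≠ 14, but a6 = 1 = 1 (second disjunct)  true
C6: a4 + a5 = 15 + 6 = 21  true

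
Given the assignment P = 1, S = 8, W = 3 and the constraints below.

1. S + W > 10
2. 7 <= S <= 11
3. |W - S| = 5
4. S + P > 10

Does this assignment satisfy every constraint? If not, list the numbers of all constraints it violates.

Violated: 4.

1. S + W = 8 + 3 = 11; 11 > 10  true
2. S = 8 lies in [7, 11]  true
3. |3 - 8| = 5  true
4. S + P = 8 + 1 = 9; 9 ≤ 10, bound 10 not met  false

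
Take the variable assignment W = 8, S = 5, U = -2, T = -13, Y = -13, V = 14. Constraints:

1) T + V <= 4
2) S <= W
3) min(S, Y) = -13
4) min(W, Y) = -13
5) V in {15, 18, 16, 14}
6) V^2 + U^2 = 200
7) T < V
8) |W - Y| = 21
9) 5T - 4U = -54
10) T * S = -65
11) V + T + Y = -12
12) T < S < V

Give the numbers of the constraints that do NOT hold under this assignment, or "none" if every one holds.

No — constraint 9 is not satisfied.

1) T + V = -13 + 14 = 1; 1 ≤ 4  holds
2) S = 5, W = 8; 5 ≤ 8  holds
3) min(5, -13) = -13  holds
4) min(8, -13) = -13  holds
5) V = 14 is in {15, 18, 16, 14}  holds
6) V^2 + U^2 = 14^2 + (-2)^2 = 196 + 4 = 200  holds
7) T = -13, V = 14; -13 < 14  holds
8) |8 - (-13)| = 21  holds
9) 5T - 4U = 5(-13) - 4(-2) = -57, not -54  fails
10) T * S = -13 * 5 = -65  holds
11) V + T + Y = 14 + (-13) + (-13) = -12  holds
12) values -13 < 5 < 14  holds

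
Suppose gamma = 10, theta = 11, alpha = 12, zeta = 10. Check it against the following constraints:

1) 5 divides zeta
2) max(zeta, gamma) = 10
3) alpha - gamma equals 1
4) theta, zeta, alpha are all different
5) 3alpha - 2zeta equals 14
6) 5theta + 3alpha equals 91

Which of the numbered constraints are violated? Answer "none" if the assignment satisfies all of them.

1) 10 / 5 = 2, so 5 divides 10 — holds.
2) max(10, 10) = 10 — holds.
3) alpha - gamma = 12 - 10 = 2, not 1 — fails.
4) values 11, 10, 12 are pairwise distinct — holds.
5) 3alpha - 2zeta = 3(12) - 2(10) = 16, not 14 — fails.
6) 5theta + 3alpha = 5(11) + 3(12) = 91 — holds.

Constraints 3 and 5 do not hold.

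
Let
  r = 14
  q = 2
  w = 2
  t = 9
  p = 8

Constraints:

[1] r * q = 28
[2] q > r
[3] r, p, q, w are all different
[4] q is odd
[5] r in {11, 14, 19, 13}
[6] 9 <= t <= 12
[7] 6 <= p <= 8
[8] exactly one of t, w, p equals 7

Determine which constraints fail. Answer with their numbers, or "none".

[1] r * q = 14 * 2 = 28 — holds.
[2] q = 2, r = 14; 2 ≤ 14 (want >) — fails.
[3] q = w = 2, not all different — fails.
[4] q = 2 is even — fails.
[5] r = 14 is in {11, 14, 19, 13} — holds.
[6] t = 9 lies in [9, 12] — holds.
[7] p = 8 lies in [6, 8] — holds.
[8] t=9, w=2, p=8; 0 of them equal 7, not exactly one — fails.

Violated: 2, 3, 4, and 8.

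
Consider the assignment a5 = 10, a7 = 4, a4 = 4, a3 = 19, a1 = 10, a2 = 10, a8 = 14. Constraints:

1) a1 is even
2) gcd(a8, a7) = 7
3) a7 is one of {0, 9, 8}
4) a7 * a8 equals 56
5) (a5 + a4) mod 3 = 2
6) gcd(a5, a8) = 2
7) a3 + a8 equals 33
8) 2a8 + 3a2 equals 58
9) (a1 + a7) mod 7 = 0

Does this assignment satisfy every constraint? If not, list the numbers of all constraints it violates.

Constraints 2 and 3 are violated.

1) a1 = 10 is even — satisfied.
2) gcd(14, 4) = 2, not 7 — violated.
3) a7 = 4 is not in {0, 9, 8} — violated.
4) a7 * a8 = 4 * 14 = 56 — satisfied.
5) a5 + a4 = 14; 14 mod 3 = 2 — satisfied.
6) gcd(10, 14) = 2 — satisfied.
7) a3 + a8 = 19 + 14 = 33 — satisfied.
8) 2a8 + 3a2 = 2(14) + 3(10) = 58 — satisfied.
9) a1 + a7 = 14; 14 mod 7 = 0 — satisfied.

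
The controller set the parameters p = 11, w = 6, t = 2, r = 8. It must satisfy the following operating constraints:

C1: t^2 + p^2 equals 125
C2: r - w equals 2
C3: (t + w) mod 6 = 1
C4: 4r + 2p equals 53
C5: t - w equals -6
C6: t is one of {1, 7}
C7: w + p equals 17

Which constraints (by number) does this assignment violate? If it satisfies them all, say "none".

Constraints 3, 4, 5, 6 are violated.

C1: t^2 + p^2 = 2^2 + 11^2 = 4 + 121 = 125  ✔
C2: r - w = 8 - 6 = 2  ✔
C3: t + w = 8; 8 mod 6 = 2, not 1  ✘
C4: 4r + 2p = 4(8) + 2(11) = 54, not 53  ✘
C5: t - w = 2 - 6 = -4, not -6  ✘
C6: t = 2 is not in {1, 7}  ✘
C7: w + p = 6 + 11 = 17  ✔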